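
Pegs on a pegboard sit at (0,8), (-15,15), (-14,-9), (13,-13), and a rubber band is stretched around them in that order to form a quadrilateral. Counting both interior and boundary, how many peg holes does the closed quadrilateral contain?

Using the shoelace formula, 2A = |[0·15 − (-15)·8] + [(-15)·(-9) − (-14)·15] + [(-14)·(-13) − 13·(-9)] + [13·8 − 0·(-13)]| = 868, so the area is 434.
Along each edge there are gcd(|Δx|,|Δy|)+1 lattice points, so counting each shared vertex once the boundary has gcd(15,7) + gcd(1,24) + gcd(27,4) + gcd(13,21) = 1+1+1+1 = 4.
Pick's theorem gives I = A − B/2 + 1 = 434 − 4/2 + 1 = 433, so the closed region contains I + B = 433 + 4 = 437 lattice points.

437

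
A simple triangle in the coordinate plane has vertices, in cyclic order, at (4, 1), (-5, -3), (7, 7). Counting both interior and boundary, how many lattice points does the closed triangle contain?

The shoelace formula gives twice the area as |(4·(-3) − (-5)·1) + ((-5)·7 − 7·(-3)) + (7·1 − 4·7)| = 42, so the area is 21.
The number of boundary lattice points is Σ gcd(|Δx|,|Δy|) = gcd(9,4) + gcd(12,10) + gcd(3,6) = 1+2+3 = 6.
Pick's theorem gives I = A − B/2 + 1 = 21 − 6/2 + 1 = 19, so the closed region contains I + B = 19 + 6 = 25 lattice points.

25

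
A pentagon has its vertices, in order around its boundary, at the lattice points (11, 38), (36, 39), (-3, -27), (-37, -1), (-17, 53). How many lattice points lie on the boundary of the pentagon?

9

Summing gcd(|Δx|,|Δy|) over the edges gives the boundary count: gcd(25,1) + gcd(39,66) + gcd(34,26) + gcd(20,54) + gcd(28,15) = 1+3+2+2+1 = 9.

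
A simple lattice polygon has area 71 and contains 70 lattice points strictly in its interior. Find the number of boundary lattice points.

4

Pick's theorem gives A = I + B/2 − 1, so B = 2(A − I + 1) = 2(71 − 70 + 1) = 4.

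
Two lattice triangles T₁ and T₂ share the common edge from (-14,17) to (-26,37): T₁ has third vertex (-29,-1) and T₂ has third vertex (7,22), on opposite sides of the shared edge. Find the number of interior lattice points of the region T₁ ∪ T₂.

495

The union is the simple quadrilateral with vertices (-14,17), (-29,-1), (-26,37), (7,22) in order.
The shoelace formula gives twice the area as |((-14)·(-1) − (-29)·17) + ((-29)·37 − (-26)·(-1)) + ((-26)·22 − 7·37) + (7·17 − (-14)·22)| = 996, so the area is 498.
Along each edge there are gcd(|Δx|,|Δy|)+1 lattice points, so counting each shared vertex once the boundary has gcd(15,18) + gcd(3,38) + gcd(33,15) + gcd(21,5) = 3+1+3+1 = 8.
By Pick's theorem I = A − B/2 + 1 = 498 − 8/2 + 1 = 495.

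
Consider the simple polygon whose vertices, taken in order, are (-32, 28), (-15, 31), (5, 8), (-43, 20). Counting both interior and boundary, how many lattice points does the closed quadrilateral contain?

The shoelace formula gives twice the area as |[(-32)·31 − (-15)·28] + [(-15)·8 − 5·31] + [5·20 − (-43)·8] + [(-43)·28 − (-32)·20]| = 967, so the area is 483.5.
Along each edge there are gcd(|Δx|,|Δy|)+1 lattice points, so counting each shared vertex once the boundary has gcd(17,3) + gcd(20,23) + gcd(48,12) + gcd(11,8) = 1+1+12+1 = 15.
Pick's theorem gives I = A − B/2 + 1 = 483.5 − 15/2 + 1 = 477, so the closed region contains I + B = 477 + 15 = 492 lattice points.

492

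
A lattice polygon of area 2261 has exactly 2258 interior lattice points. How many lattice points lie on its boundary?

8

Pick's theorem gives A = I + B/2 − 1, so B = 2(A − I + 1) = 2(2261 − 2258 + 1) = 8.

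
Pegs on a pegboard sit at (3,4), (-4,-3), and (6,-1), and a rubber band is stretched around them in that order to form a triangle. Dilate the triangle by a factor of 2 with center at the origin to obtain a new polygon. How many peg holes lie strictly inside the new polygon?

103

The shoelace formula gives twice the area as |(3·(-3) − (-4)·4) + ((-4)·(-1) − 6·(-3)) + (6·4 − 3·(-1))| = 56, so the area is 28.
Summing gcd(|Δx|,|Δy|) over the edges gives the boundary count: gcd(7,7) + gcd(10,2) + gcd(3,5) = 7+2+1 = 10.
Scaling by 2 multiplies the area by 2² = 4 (so the new area is 112) and multiplies the boundary lattice-point count by 2, giving 20.
By Pick's theorem, the interior count of the dilated polygon is 112 − 20/2 + 1 = 103.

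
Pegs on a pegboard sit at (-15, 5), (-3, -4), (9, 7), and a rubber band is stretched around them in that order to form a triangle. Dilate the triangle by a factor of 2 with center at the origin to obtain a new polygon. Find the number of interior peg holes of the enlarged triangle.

475

The shoelace formula gives twice the area as |[(-15)·(-4) − (-3)·5] + [(-3)·7 − 9·(-4)] + [9·5 − (-15)·7]| = 240, so the area is 120.
Along each edge there are gcd(|Δx|,|Δy|)+1 lattice points, so counting each shared vertex once the boundary has gcd(12,9) + gcd(12,11) + gcd(24,2) = 3+1+2 = 6.
Scaling by 2 multiplies the area by 2² = 4 (so the new area is 480) and multiplies the boundary lattice-point count by 2, giving 12.
By Pick's theorem, the interior count of the dilated polygon is 480 − 12/2 + 1 = 475.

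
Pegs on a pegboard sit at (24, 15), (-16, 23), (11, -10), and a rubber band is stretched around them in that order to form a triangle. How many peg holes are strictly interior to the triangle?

547

By the shoelace formula, twice the signed area is |(24·23 − (-16)·15) + ((-16)·(-10) − 11·23) + (11·15 − 24·(-10))| = 1104, so the area is 552.
The number of boundary lattice points is Σ gcd(|Δx|,|Δy|) = gcd(40,8) + gcd(27,33) + gcd(13,25) = 8+3+1 = 12.
Pick's theorem gives I = A − B/2 + 1 = 552 − 12/2 + 1 = 547.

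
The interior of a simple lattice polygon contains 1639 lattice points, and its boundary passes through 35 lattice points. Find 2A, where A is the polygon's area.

3311

By Pick's theorem, A = I + B/2 − 1 = 1639 + 35/2 − 1 = 3311/2.
Hence 2A = 3311.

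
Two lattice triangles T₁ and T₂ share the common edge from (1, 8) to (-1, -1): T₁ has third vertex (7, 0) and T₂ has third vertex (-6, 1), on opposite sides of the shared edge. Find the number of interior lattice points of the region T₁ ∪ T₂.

55

The union is the simple quadrilateral with vertices (1, 8), (7, 0), (-1, -1), (-6, 1) in order.
By the shoelace formula, twice the signed area is |[1·0 − 7·8] + [7·(-1) − (-1)·0] + [(-1)·1 − (-6)·(-1)] + [(-6)·8 − 1·1]| = 119, so the area is 59.5.
The number of boundary lattice points is Σ gcd(|Δx|,|Δy|) = gcd(6,8) + gcd(8,1) + gcd(5,2) + gcd(7,7) = 2+1+1+7 = 11.
By Pick's theorem I = A − B/2 + 1 = 59.5 − 11/2 + 1 = 55.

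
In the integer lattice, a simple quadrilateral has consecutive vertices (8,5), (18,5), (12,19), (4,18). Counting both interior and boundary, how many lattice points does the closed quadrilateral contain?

132

Using the shoelace formula, 2A = |(8·5 − 18·5) + (18·19 − 12·5) + (12·18 − 4·19) + (4·5 − 8·18)| = 248, so the area is 124.
The number of boundary lattice points is Σ gcd(|Δx|,|Δy|) = gcd(10,0) + gcd(6,14) + gcd(8,1) + gcd(4,13) = 10+2+1+1 = 14.
Pick's theorem gives I = A − B/2 + 1 = 124 − 14/2 + 1 = 118, so the closed region contains I + B = 118 + 14 = 132 lattice points.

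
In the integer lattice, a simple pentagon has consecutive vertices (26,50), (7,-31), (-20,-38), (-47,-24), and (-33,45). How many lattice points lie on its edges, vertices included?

5

Summing gcd(|Δx|,|Δy|) over the edges gives the boundary count: gcd(19,81) + gcd(27,7) + gcd(27,14) + gcd(14,69) + gcd(59,5) = 1+1+1+1+1 = 5.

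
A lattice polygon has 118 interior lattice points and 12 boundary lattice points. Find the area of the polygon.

123

By Pick's theorem, A = I + B/2 − 1 = 118 + 12/2 − 1 = 123.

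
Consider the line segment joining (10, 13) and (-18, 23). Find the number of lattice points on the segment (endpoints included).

The number of lattice points on a segment between lattice points is gcd(|Δx|,|Δy|) + 1 = gcd(28,10) + 1 = 2 + 1 = 3.

3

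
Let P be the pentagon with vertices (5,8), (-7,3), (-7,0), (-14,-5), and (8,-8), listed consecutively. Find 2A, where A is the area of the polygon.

By the shoelace formula, twice the signed area is |[5·3 − (-7)·8] + [(-7)·0 − (-7)·3] + [(-7)·(-5) − (-14)·0] + [(-14)·(-8) − 8·(-5)] + [8·8 − 5·(-8)]| = 383, so the area is 383/2.

383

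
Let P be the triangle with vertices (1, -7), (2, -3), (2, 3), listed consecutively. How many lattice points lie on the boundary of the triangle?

Along each edge there are gcd(|Δx|,|Δy|)+1 lattice points, so counting each shared vertex once the boundary has gcd(1,4) + gcd(0,6) + gcd(1,10) = 1+6+1 = 8.

8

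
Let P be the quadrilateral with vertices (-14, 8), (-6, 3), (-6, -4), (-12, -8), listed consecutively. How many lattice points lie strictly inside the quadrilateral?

75

By the shoelace formula, twice the signed area is |[(-14)·3 − (-6)·8] + [(-6)·(-4) − (-6)·3] + [(-6)·(-8) − (-12)·(-4)] + [(-12)·8 − (-14)·(-8)]| = 160, so the area is 80.
Along each edge there are gcd(|Δx|,|Δy|)+1 lattice points, so counting each shared vertex once the boundary has gcd(8,5) + gcd(0,7) + gcd(6,4) + gcd(2,16) = 1+7+2+2 = 12.
By Pick's theorem A = I + B/2 − 1, so I = 80 − 12/2 + 1 = 75.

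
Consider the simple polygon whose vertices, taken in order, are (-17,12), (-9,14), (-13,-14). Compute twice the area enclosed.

Using the shoelace formula, 2A = |[(-17)·14 − (-9)·12] + [(-9)·(-14) − (-13)·14] + [(-13)·12 − (-17)·(-14)]| = 216, so the area is 108.

216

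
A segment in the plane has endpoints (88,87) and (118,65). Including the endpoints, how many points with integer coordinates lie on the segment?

The number of lattice points on a segment between lattice points is gcd(|Δx|,|Δy|) + 1 = gcd(30,22) + 1 = 2 + 1 = 3.

3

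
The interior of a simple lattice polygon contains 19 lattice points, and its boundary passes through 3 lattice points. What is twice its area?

39

Pick's theorem states A = I + B/2 − 1, so A = 19 + 3/2 − 1 = 39/2.
Hence 2A = 39.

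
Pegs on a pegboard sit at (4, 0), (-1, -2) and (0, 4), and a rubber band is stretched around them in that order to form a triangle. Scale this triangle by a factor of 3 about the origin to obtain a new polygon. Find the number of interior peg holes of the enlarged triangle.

The shoelace formula gives twice the area as |(4·(-2) − (-1)·0) + ((-1)·4 − 0·(-2)) + (0·0 − 4·4)| = 28, so the area is 14.
The number of boundary lattice points is Σ gcd(|Δx|,|Δy|) = gcd(5,2) + gcd(1,6) + gcd(4,4) = 1+1+4 = 6.
Scaling by 3 multiplies the area by 3² = 9 (so the new area is 126) and multiplies the boundary lattice-point count by 3, giving 18.
By Pick's theorem, the interior count of the dilated polygon is 126 − 18/2 + 1 = 118.

118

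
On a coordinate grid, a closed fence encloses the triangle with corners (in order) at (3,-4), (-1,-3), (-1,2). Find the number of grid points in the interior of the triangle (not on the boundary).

Using the shoelace formula, 2A = |[3·(-3) − (-1)·(-4)] + [(-1)·2 − (-1)·(-3)] + [(-1)·(-4) − 3·2]| = 20, so the area is 10.
The number of boundary lattice points is Σ gcd(|Δx|,|Δy|) = gcd(4,1) + gcd(0,5) + gcd(4,6) = 1+5+2 = 8.
By Pick's theorem A = I + B/2 − 1, so I = 10 − 8/2 + 1 = 7.

7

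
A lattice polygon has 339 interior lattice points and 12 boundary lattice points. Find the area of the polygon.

344

Pick's theorem states A = I + B/2 − 1, so A = 339 + 12/2 − 1 = 344.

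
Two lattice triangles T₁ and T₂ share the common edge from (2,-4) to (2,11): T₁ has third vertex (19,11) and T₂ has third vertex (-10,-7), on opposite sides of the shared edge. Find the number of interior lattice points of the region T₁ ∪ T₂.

205

The union is the simple quadrilateral with vertices (2,-4), (19,11), (2,11), (-10,-7) in order.
Using the shoelace formula, 2A = |[2·11 − 19·(-4)] + [19·11 − 2·11] + [2·(-7) − (-10)·11] + [(-10)·(-4) − 2·(-7)]| = 435, so the area is 435/2.
Along each edge there are gcd(|Δx|,|Δy|)+1 lattice points, so counting each shared vertex once the boundary has gcd(17,15) + gcd(17,0) + gcd(12,18) + gcd(12,3) = 1+17+6+3 = 27.
By Pick's theorem I = A − B/2 + 1 = 435/2 − 27/2 + 1 = 205.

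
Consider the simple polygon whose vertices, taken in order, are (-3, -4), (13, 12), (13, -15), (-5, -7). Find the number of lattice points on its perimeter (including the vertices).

46

Along each edge there are gcd(|Δx|,|Δy|)+1 lattice points, so counting each shared vertex once the boundary has gcd(16,16) + gcd(0,27) + gcd(18,8) + gcd(2,3) = 16+27+2+1 = 46.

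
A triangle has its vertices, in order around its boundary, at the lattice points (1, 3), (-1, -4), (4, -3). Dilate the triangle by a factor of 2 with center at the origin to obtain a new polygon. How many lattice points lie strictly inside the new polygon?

62

By the shoelace formula, twice the signed area is |[1·(-4) − (-1)·3] + [(-1)·(-3) − 4·(-4)] + [4·3 − 1·(-3)]| = 33, so the area is 33/2.
The number of boundary lattice points is Σ gcd(|Δx|,|Δy|) = gcd(2,7) + gcd(5,1) + gcd(3,6) = 1+1+3 = 5.
Scaling by 2 multiplies the area by 2² = 4 (so the new area is 66) and multiplies the boundary lattice-point count by 2, giving 10.
By Pick's theorem, the interior count of the dilated polygon is 66 − 10/2 + 1 = 62.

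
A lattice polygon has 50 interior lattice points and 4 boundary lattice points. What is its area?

51

Pick's theorem states A = I + B/2 − 1, so A = 50 + 4/2 − 1 = 51.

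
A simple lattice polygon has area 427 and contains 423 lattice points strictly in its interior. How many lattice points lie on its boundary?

Pick's theorem gives A = I + B/2 − 1, so B = 2(A − I + 1) = 2(427 − 423 + 1) = 10.

10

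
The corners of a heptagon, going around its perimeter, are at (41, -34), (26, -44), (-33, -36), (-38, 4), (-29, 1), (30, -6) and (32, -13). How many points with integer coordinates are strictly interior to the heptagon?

By the shoelace formula, twice the signed area is |[41·(-44) − 26·(-34)] + [26·(-36) − (-33)·(-44)] + [(-33)·4 − (-38)·(-36)] + [(-38)·1 − (-29)·4] + [(-29)·(-6) − 30·1] + [30·(-13) − 32·(-6)] + [32·(-34) − 41·(-13)]| = 5339, so the area is 2669.5.
The number of boundary lattice points is Σ gcd(|Δx|,|Δy|) = gcd(15,10) + gcd(59,8) + gcd(5,40) + gcd(9,3) + gcd(59,7) + gcd(2,7) + gcd(9,21) = 5+1+5+3+1+1+3 = 19.
Pick's theorem gives I = A − B/2 + 1 = 2669.5 − 19/2 + 1 = 2661.

2661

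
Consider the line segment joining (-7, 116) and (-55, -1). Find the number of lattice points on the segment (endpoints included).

The number of lattice points on a segment between lattice points is gcd(|Δx|,|Δy|) + 1 = gcd(48,117) + 1 = 3 + 1 = 4.

4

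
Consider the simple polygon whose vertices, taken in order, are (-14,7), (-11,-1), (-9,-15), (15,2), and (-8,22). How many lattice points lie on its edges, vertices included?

The number of boundary lattice points is Σ gcd(|Δx|,|Δy|) = gcd(3,8) + gcd(2,14) + gcd(24,17) + gcd(23,20) + gcd(6,15) = 1+2+1+1+3 = 8.

8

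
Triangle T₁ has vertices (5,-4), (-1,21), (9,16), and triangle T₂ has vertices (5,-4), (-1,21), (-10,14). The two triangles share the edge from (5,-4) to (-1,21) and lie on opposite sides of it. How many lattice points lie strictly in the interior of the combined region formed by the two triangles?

The union is the simple quadrilateral with vertices (5,-4), (9,16), (-1,21), (-10,14) in order.
The shoelace formula gives twice the area as |(5·16 − 9·(-4)) + (9·21 − (-1)·16) + ((-1)·14 − (-10)·21) + ((-10)·(-4) − 5·14)| = 487, so the area is 243.5.
Summing gcd(|Δx|,|Δy|) over the edges gives the boundary count: gcd(4,20) + gcd(10,5) + gcd(9,7) + gcd(15,18) = 4+5+1+3 = 13.
By Pick's theorem I = A − B/2 + 1 = 243.5 − 13/2 + 1 = 238.

238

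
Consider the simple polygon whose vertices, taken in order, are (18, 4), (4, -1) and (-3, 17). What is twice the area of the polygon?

287

The shoelace formula gives twice the area as |(18·(-1) − 4·4) + (4·17 − (-3)·(-1)) + ((-3)·4 − 18·17)| = 287, so the area is 287/2.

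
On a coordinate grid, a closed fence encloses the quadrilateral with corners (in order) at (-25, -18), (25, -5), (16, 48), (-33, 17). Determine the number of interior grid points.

By the shoelace formula, twice the signed area is |((-25)·(-5) − 25·(-18)) + (25·48 − 16·(-5)) + (16·17 − (-33)·48) + ((-33)·(-18) − (-25)·17)| = 4730, so the area is 2365.
Summing gcd(|Δx|,|Δy|) over the edges gives the boundary count: gcd(50,13) + gcd(9,53) + gcd(49,31) + gcd(8,35) = 1+1+1+1 = 4.
Pick's theorem gives I = A − B/2 + 1 = 2365 − 4/2 + 1 = 2364.

2364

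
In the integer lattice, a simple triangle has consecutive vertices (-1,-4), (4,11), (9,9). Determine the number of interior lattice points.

40

Using the shoelace formula, 2A = |((-1)·11 − 4·(-4)) + (4·9 − 9·11) + (9·(-4) − (-1)·9)| = 85, so the area is 42.5.
The number of boundary lattice points is Σ gcd(|Δx|,|Δy|) = gcd(5,15) + gcd(5,2) + gcd(10,13) = 5+1+1 = 7.
By Pick's theorem A = I + B/2 − 1, so I = 42.5 − 7/2 + 1 = 40.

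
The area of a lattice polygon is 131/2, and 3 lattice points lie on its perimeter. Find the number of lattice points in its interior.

65

From Pick's theorem, I = A − B/2 + 1 = 131/2 − 3/2 + 1 = 65.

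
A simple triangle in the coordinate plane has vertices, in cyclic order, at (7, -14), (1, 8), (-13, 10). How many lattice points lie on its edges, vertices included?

8

Along each edge there are gcd(|Δx|,|Δy|)+1 lattice points, so counting each shared vertex once the boundary has gcd(6,22) + gcd(14,2) + gcd(20,24) = 2+2+4 = 8.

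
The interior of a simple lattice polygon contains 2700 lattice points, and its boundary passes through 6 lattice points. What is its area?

By Pick's theorem, A = I + B/2 − 1 = 2700 + 6/2 − 1 = 2702.

2702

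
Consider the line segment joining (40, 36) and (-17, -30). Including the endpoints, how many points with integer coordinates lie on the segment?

The number of lattice points on a segment between lattice points is gcd(|Δx|,|Δy|) + 1 = gcd(57,66) + 1 = 3 + 1 = 4.

4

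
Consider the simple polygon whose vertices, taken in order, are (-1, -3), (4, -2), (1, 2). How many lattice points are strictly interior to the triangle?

Using the shoelace formula, 2A = |[(-1)·(-2) − 4·(-3)] + [4·2 − 1·(-2)] + [1·(-3) − (-1)·2]| = 23, so the area is 11.5.
Along each edge there are gcd(|Δx|,|Δy|)+1 lattice points, so counting each shared vertex once the boundary has gcd(5,1) + gcd(3,4) + gcd(2,5) = 1+1+1 = 3.
Pick's theorem gives I = A − B/2 + 1 = 11.5 − 3/2 + 1 = 11.

11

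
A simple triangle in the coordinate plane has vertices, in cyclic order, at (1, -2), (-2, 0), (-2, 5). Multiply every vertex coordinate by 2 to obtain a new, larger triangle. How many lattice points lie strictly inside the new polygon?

Using the shoelace formula, 2A = |(1·0 − (-2)·(-2)) + ((-2)·5 − (-2)·0) + ((-2)·(-2) − 1·5)| = 15, so the area is 15/2.
Along each edge there are gcd(|Δx|,|Δy|)+1 lattice points, so counting each shared vertex once the boundary has gcd(3,2) + gcd(0,5) + gcd(3,7) = 1+5+1 = 7.
Scaling by 2 multiplies the area by 2² = 4 (so the new area is 30) and multiplies the boundary lattice-point count by 2, giving 14.
By Pick's theorem, the interior count of the dilated polygon is 30 − 14/2 + 1 = 24.

24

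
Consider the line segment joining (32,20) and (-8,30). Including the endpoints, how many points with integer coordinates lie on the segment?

The number of lattice points on a segment between lattice points is gcd(|Δx|,|Δy|) + 1 = gcd(40,10) + 1 = 10 + 1 = 11.

11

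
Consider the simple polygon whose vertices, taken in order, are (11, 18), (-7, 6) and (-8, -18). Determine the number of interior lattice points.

207

By the shoelace formula, twice the signed area is |(11·6 − (-7)·18) + ((-7)·(-18) − (-8)·6) + ((-8)·18 − 11·(-18))| = 420, so the area is 210.
The number of boundary lattice points is Σ gcd(|Δx|,|Δy|) = gcd(18,12) + gcd(1,24) + gcd(19,36) = 6+1+1 = 8.
By Pick's theorem A = I + B/2 − 1, so I = 210 − 8/2 + 1 = 207.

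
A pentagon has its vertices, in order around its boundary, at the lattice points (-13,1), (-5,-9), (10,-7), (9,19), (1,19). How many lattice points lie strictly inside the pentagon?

The shoelace formula gives twice the area as |((-13)·(-9) − (-5)·1) + ((-5)·(-7) − 10·(-9)) + (10·19 − 9·(-7)) + (9·19 − 1·19) + (1·1 − (-13)·19)| = 900, so the area is 450.
Summing gcd(|Δx|,|Δy|) over the edges gives the boundary count: gcd(8,10) + gcd(15,2) + gcd(1,26) + gcd(8,0) + gcd(14,18) = 2+1+1+8+2 = 14.
By Pick's theorem A = I + B/2 − 1, so I = 450 − 14/2 + 1 = 444.

444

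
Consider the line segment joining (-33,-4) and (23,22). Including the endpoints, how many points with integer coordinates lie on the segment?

The number of lattice points on a segment between lattice points is gcd(|Δx|,|Δy|) + 1 = gcd(56,26) + 1 = 2 + 1 = 3.

3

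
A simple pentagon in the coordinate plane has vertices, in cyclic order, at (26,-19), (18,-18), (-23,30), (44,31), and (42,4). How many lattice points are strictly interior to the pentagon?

2029

Using the shoelace formula, 2A = |[26·(-18) − 18·(-19)] + [18·30 − (-23)·(-18)] + [(-23)·31 − 44·30] + [44·4 − 42·31] + [42·(-19) − 26·4]| = 4061, so the area is 2030.5.
The number of boundary lattice points is Σ gcd(|Δx|,|Δy|) = gcd(8,1) + gcd(41,48) + gcd(67,1) + gcd(2,27) + gcd(16,23) = 1+1+1+1+1 = 5.
By Pick's theorem A = I + B/2 − 1, so I = 2030.5 − 5/2 + 1 = 2029.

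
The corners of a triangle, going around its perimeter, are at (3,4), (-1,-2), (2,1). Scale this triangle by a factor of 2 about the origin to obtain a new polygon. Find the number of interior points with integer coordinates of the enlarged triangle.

7

Using the shoelace formula, 2A = |[3·(-2) − (-1)·4] + [(-1)·1 − 2·(-2)] + [2·4 − 3·1]| = 6, so the area is 3.
Along each edge there are gcd(|Δx|,|Δy|)+1 lattice points, so counting each shared vertex once the boundary has gcd(4,6) + gcd(3,3) + gcd(1,3) = 2+3+1 = 6.
Scaling by 2 multiplies the area by 2² = 4 (so the new area is 12) and multiplies the boundary lattice-point count by 2, giving 12.
By Pick's theorem, the interior count of the dilated polygon is 12 − 12/2 + 1 = 7.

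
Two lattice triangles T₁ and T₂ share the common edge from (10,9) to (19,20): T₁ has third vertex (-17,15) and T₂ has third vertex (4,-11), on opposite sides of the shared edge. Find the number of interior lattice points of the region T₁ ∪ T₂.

The union is the simple quadrilateral with vertices (10,9), (-17,15), (19,20), (4,-11) in order.
By the shoelace formula, twice the signed area is |(10·15 − (-17)·9) + ((-17)·20 − 19·15) + (19·(-11) − 4·20) + (4·9 − 10·(-11))| = 465, so the area is 465/2.
Along each edge there are gcd(|Δx|,|Δy|)+1 lattice points, so counting each shared vertex once the boundary has gcd(27,6) + gcd(36,5) + gcd(15,31) + gcd(6,20) = 3+1+1+2 = 7.
By Pick's theorem I = A − B/2 + 1 = 465/2 − 7/2 + 1 = 230.

230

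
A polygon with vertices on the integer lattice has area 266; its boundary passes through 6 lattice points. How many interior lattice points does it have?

From Pick's theorem, I = A − B/2 + 1 = 266 − 6/2 + 1 = 264.

264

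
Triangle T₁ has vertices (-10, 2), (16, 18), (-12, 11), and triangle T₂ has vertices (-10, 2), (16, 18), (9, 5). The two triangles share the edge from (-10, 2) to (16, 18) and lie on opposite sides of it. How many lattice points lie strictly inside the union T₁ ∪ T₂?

The union is the simple quadrilateral with vertices (-10, 2), (-12, 11), (16, 18), (9, 5) in order.
The shoelace formula gives twice the area as |[(-10)·11 − (-12)·2] + [(-12)·18 − 16·11] + [16·5 − 9·18] + [9·2 − (-10)·5]| = 492, so the area is 246.
Along each edge there are gcd(|Δx|,|Δy|)+1 lattice points, so counting each shared vertex once the boundary has gcd(2,9) + gcd(28,7) + gcd(7,13) + gcd(19,3) = 1+7+1+1 = 10.
By Pick's theorem I = A − B/2 + 1 = 246 − 10/2 + 1 = 242.

242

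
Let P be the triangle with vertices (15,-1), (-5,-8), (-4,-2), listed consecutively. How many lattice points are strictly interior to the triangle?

By the shoelace formula, twice the signed area is |(15·(-8) − (-5)·(-1)) + ((-5)·(-2) − (-4)·(-8)) + ((-4)·(-1) − 15·(-2))| = 113, so the area is 56.5.
Along each edge there are gcd(|Δx|,|Δy|)+1 lattice points, so counting each shared vertex once the boundary has gcd(20,7) + gcd(1,6) + gcd(19,1) = 1+1+1 = 3.
Pick's theorem gives I = A − B/2 + 1 = 56.5 − 3/2 + 1 = 56.

56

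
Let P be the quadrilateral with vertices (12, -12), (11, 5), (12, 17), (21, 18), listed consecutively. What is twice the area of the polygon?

290

The shoelace formula gives twice the area as |[12·5 − 11·(-12)] + [11·17 − 12·5] + [12·18 − 21·17] + [21·(-12) − 12·18]| = 290, so the area is 145.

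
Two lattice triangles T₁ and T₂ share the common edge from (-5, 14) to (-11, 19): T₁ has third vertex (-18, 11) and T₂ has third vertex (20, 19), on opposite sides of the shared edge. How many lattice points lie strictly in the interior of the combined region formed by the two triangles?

The union is the simple quadrilateral with vertices (-5, 14), (-18, 11), (-11, 19), (20, 19) in order.
The shoelace formula gives twice the area as |((-5)·11 − (-18)·14) + ((-18)·19 − (-11)·11) + ((-11)·19 − 20·19) + (20·14 − (-5)·19)| = 238, so the area is 119.
Summing gcd(|Δx|,|Δy|) over the edges gives the boundary count: gcd(13,3) + gcd(7,8) + gcd(31,0) + gcd(25,5) = 1+1+31+5 = 38.
By Pick's theorem I = A − B/2 + 1 = 119 − 38/2 + 1 = 101.

101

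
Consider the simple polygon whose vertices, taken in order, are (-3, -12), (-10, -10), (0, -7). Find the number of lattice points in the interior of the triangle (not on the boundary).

Using the shoelace formula, 2A = |[(-3)·(-10) − (-10)·(-12)] + [(-10)·(-7) − 0·(-10)] + [0·(-12) − (-3)·(-7)]| = 41, so the area is 20.5.
The number of boundary lattice points is Σ gcd(|Δx|,|Δy|) = gcd(7,2) + gcd(10,3) + gcd(3,5) = 1+1+1 = 3.
By Pick's theorem A = I + B/2 − 1, so I = 20.5 − 3/2 + 1 = 20.

20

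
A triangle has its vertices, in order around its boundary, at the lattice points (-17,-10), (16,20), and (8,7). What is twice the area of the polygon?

Using the shoelace formula, 2A = |((-17)·20 − 16·(-10)) + (16·7 − 8·20) + (8·(-10) − (-17)·7)| = 189, so the area is 94.5.

189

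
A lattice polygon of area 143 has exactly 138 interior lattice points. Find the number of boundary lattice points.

Pick's theorem gives A = I + B/2 − 1, so B = 2(A − I + 1) = 2(143 − 138 + 1) = 12.

12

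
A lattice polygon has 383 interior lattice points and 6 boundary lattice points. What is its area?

Pick's theorem states A = I + B/2 − 1, so A = 383 + 6/2 − 1 = 385.

385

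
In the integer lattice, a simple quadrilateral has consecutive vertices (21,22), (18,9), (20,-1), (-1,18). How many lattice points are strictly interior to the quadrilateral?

221

Using the shoelace formula, 2A = |(21·9 − 18·22) + (18·(-1) − 20·9) + (20·18 − (-1)·(-1)) + ((-1)·22 − 21·18)| = 446, so the area is 223.
Along each edge there are gcd(|Δx|,|Δy|)+1 lattice points, so counting each shared vertex once the boundary has gcd(3,13) + gcd(2,10) + gcd(21,19) + gcd(22,4) = 1+2+1+2 = 6.
By Pick's theorem A = I + B/2 − 1, so I = 223 − 6/2 + 1 = 221.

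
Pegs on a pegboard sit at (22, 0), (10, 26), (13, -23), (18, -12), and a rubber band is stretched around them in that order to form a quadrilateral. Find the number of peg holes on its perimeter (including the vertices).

Summing gcd(|Δx|,|Δy|) over the edges gives the boundary count: gcd(12,26) + gcd(3,49) + gcd(5,11) + gcd(4,12) = 2+1+1+4 = 8.

8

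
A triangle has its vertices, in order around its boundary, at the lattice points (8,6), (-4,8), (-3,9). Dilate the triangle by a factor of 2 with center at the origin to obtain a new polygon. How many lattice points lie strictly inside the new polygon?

By the shoelace formula, twice the signed area is |[8·8 − (-4)·6] + [(-4)·9 − (-3)·8] + [(-3)·6 − 8·9]| = 14, so the area is 7.
The number of boundary lattice points is Σ gcd(|Δx|,|Δy|) = gcd(12,2) + gcd(1,1) + gcd(11,3) = 2+1+1 = 4.
Scaling by 2 multiplies the area by 2² = 4 (so the new area is 28) and multiplies the boundary lattice-point count by 2, giving 8.
By Pick's theorem, the interior count of the dilated polygon is 28 − 8/2 + 1 = 25.

25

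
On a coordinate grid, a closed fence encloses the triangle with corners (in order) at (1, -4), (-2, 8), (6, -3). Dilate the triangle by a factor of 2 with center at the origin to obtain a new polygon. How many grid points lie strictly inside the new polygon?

By the shoelace formula, twice the signed area is |(1·8 − (-2)·(-4)) + ((-2)·(-3) − 6·8) + (6·(-4) − 1·(-3))| = 63, so the area is 31.5.
Along each edge there are gcd(|Δx|,|Δy|)+1 lattice points, so counting each shared vertex once the boundary has gcd(3,12) + gcd(8,11) + gcd(5,1) = 3+1+1 = 5.
Scaling by 2 multiplies the area by 2² = 4 (so the new area is 126) and multiplies the boundary lattice-point count by 2, giving 10.
By Pick's theorem, the interior count of the dilated polygon is 126 − 10/2 + 1 = 122.

122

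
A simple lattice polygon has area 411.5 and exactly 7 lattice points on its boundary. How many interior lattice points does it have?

From Pick's theorem, I = A − B/2 + 1 = 411.5 − 7/2 + 1 = 409.

409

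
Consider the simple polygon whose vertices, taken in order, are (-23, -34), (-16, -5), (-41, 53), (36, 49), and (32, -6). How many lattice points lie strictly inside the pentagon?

By the shoelace formula, twice the signed area is |[(-23)·(-5) − (-16)·(-34)] + [(-16)·53 − (-41)·(-5)] + [(-41)·49 − 36·53] + [36·(-6) − 32·49] + [32·(-34) − (-23)·(-6)]| = 8409, so the area is 8409/2.
Summing gcd(|Δx|,|Δy|) over the edges gives the boundary count: gcd(7,29) + gcd(25,58) + gcd(77,4) + gcd(4,55) + gcd(55,28) = 1+1+1+1+1 = 5.
Pick's theorem gives I = A − B/2 + 1 = 8409/2 − 5/2 + 1 = 4203.

4203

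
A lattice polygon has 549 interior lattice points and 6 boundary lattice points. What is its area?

By Pick's theorem, A = I + B/2 − 1 = 549 + 6/2 − 1 = 551.

551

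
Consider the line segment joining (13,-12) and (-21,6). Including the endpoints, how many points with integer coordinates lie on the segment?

3

The number of lattice points on a segment between lattice points is gcd(|Δx|,|Δy|) + 1 = gcd(34,18) + 1 = 2 + 1 = 3.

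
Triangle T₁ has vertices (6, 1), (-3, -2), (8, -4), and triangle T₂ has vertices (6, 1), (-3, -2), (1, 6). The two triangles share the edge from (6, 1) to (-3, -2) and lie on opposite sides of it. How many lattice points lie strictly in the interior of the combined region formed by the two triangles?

The union is the simple quadrilateral with vertices (6, 1), (8, -4), (-3, -2), (1, 6) in order.
By the shoelace formula, twice the signed area is |[6·(-4) − 8·1] + [8·(-2) − (-3)·(-4)] + [(-3)·6 − 1·(-2)] + [1·1 − 6·6]| = 111, so the area is 111/2.
Along each edge there are gcd(|Δx|,|Δy|)+1 lattice points, so counting each shared vertex once the boundary has gcd(2,5) + gcd(11,2) + gcd(4,8) + gcd(5,5) = 1+1+4+5 = 11.
By Pick's theorem I = A − B/2 + 1 = 111/2 − 11/2 + 1 = 51.

51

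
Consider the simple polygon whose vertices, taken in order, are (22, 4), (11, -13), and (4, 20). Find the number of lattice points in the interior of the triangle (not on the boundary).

240

Using the shoelace formula, 2A = |(22·(-13) − 11·4) + (11·20 − 4·(-13)) + (4·4 − 22·20)| = 482, so the area is 241.
Summing gcd(|Δx|,|Δy|) over the edges gives the boundary count: gcd(11,17) + gcd(7,33) + gcd(18,16) = 1+1+2 = 4.
Pick's theorem gives I = A − B/2 + 1 = 241 − 4/2 + 1 = 240.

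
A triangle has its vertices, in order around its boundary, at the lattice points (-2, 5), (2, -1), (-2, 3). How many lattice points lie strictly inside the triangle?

1

The shoelace formula gives twice the area as |((-2)·(-1) − 2·5) + (2·3 − (-2)·(-1)) + ((-2)·5 − (-2)·3)| = 8, so the area is 4.
Summing gcd(|Δx|,|Δy|) over the edges gives the boundary count: gcd(4,6) + gcd(4,4) + gcd(0,2) = 2+4+2 = 8.
By Pick's theorem A = I + B/2 − 1, so I = 4 − 8/2 + 1 = 1.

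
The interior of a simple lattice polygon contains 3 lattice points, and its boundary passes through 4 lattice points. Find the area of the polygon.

4

Pick's theorem states A = I + B/2 − 1, so A = 3 + 4/2 − 1 = 4.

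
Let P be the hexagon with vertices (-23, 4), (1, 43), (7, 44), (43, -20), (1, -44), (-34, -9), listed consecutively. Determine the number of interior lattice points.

3477

The shoelace formula gives twice the area as |((-23)·43 − 1·4) + (1·44 − 7·43) + (7·(-20) − 43·44) + (43·(-44) − 1·(-20)) + (1·(-9) − (-34)·(-44)) + ((-34)·4 − (-23)·(-9))| = 7002, so the area is 3501.
The number of boundary lattice points is Σ gcd(|Δx|,|Δy|) = gcd(24,39) + gcd(6,1) + gcd(36,64) + gcd(42,24) + gcd(35,35) + gcd(11,13) = 3+1+4+6+35+1 = 50.
Pick's theorem gives I = A − B/2 + 1 = 3501 − 50/2 + 1 = 3477.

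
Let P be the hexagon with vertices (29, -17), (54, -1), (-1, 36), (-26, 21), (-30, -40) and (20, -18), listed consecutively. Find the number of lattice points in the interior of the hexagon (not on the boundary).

3465

Using the shoelace formula, 2A = |(29·(-1) − 54·(-17)) + (54·36 − (-1)·(-1)) + ((-1)·21 − (-26)·36) + ((-26)·(-40) − (-30)·21) + ((-30)·(-18) − 20·(-40)) + (20·(-17) − 29·(-18))| = 6939, so the area is 3469.5.
Along each edge there are gcd(|Δx|,|Δy|)+1 lattice points, so counting each shared vertex once the boundary has gcd(25,16) + gcd(55,37) + gcd(25,15) + gcd(4,61) + gcd(50,22) + gcd(9,1) = 1+1+5+1+2+1 = 11.
Pick's theorem gives I = A − B/2 + 1 = 3469.5 − 11/2 + 1 = 3465.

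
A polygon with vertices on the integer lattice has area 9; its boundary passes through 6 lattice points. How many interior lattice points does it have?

From Pick's theorem, I = A − B/2 + 1 = 9 − 6/2 + 1 = 7.

7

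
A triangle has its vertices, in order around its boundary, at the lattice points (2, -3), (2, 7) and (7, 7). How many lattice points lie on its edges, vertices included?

20

Summing gcd(|Δx|,|Δy|) over the edges gives the boundary count: gcd(0,10) + gcd(5,0) + gcd(5,10) = 10+5+5 = 20.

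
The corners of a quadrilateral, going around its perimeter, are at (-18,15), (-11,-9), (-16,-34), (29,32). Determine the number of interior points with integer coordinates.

1017

Using the shoelace formula, 2A = |[(-18)·(-9) − (-11)·15] + [(-11)·(-34) − (-16)·(-9)] + [(-16)·32 − 29·(-34)] + [29·15 − (-18)·32]| = 2042, so the area is 1021.
Summing gcd(|Δx|,|Δy|) over the edges gives the boundary count: gcd(7,24) + gcd(5,25) + gcd(45,66) + gcd(47,17) = 1+5+3+1 = 10.
Pick's theorem gives I = A − B/2 + 1 = 1021 − 10/2 + 1 = 1017.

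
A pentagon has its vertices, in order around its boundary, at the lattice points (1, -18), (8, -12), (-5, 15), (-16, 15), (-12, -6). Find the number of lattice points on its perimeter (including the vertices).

Along each edge there are gcd(|Δx|,|Δy|)+1 lattice points, so counting each shared vertex once the boundary has gcd(7,6) + gcd(13,27) + gcd(11,0) + gcd(4,21) + gcd(13,12) = 1+1+11+1+1 = 15.

15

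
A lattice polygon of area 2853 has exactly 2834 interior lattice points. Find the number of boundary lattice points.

40

Pick's theorem gives A = I + B/2 − 1, so B = 2(A − I + 1) = 2(2853 − 2834 + 1) = 40.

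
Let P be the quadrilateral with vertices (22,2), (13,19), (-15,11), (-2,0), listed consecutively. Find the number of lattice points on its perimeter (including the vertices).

8

Summing gcd(|Δx|,|Δy|) over the edges gives the boundary count: gcd(9,17) + gcd(28,8) + gcd(13,11) + gcd(24,2) = 1+4+1+2 = 8.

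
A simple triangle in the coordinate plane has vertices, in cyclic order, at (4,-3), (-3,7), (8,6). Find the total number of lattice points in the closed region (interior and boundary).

54

Using the shoelace formula, 2A = |(4·7 − (-3)·(-3)) + ((-3)·6 − 8·7) + (8·(-3) − 4·6)| = 103, so the area is 103/2.
Along each edge there are gcd(|Δx|,|Δy|)+1 lattice points, so counting each shared vertex once the boundary has gcd(7,10) + gcd(11,1) + gcd(4,9) = 1+1+1 = 3.
Pick's theorem gives I = A − B/2 + 1 = 103/2 − 3/2 + 1 = 51, so the closed region contains I + B = 51 + 3 = 54 lattice points.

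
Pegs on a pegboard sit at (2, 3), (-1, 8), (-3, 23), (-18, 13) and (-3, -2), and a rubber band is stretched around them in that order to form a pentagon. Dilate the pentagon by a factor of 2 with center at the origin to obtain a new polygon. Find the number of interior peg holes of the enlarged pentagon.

By the shoelace formula, twice the signed area is |(2·8 − (-1)·3) + ((-1)·23 − (-3)·8) + ((-3)·13 − (-18)·23) + ((-18)·(-2) − (-3)·13) + ((-3)·3 − 2·(-2))| = 465, so the area is 465/2.
Along each edge there are gcd(|Δx|,|Δy|)+1 lattice points, so counting each shared vertex once the boundary has gcd(3,5) + gcd(2,15) + gcd(15,10) + gcd(15,15) + gcd(5,5) = 1+1+5+15+5 = 27.
Scaling by 2 multiplies the area by 2² = 4 (so the new area is 930) and multiplies the boundary lattice-point count by 2, giving 54.
By Pick's theorem, the interior count of the dilated polygon is 930 − 54/2 + 1 = 904.

904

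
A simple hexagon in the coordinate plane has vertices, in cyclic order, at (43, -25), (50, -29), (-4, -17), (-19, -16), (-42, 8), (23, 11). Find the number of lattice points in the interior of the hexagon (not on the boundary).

1864

Using the shoelace formula, 2A = |(43·(-29) − 50·(-25)) + (50·(-17) − (-4)·(-29)) + ((-4)·(-16) − (-19)·(-17)) + ((-19)·8 − (-42)·(-16)) + ((-42)·11 − 23·8) + (23·(-25) − 43·11)| = 3740, so the area is 1870.
The number of boundary lattice points is Σ gcd(|Δx|,|Δy|) = gcd(7,4) + gcd(54,12) + gcd(15,1) + gcd(23,24) + gcd(65,3) + gcd(20,36) = 1+6+1+1+1+4 = 14.
By Pick's theorem A = I + B/2 − 1, so I = 1870 − 14/2 + 1 = 1864.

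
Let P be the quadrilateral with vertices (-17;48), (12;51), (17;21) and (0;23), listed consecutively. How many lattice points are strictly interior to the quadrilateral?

The shoelace formula gives twice the area as |((-17)·51 − 12·48) + (12·21 − 17·51) + (17·23 − 0·21) + (0·48 − (-17)·23)| = 1276, so the area is 638.
Summing gcd(|Δx|,|Δy|) over the edges gives the boundary count: gcd(29,3) + gcd(5,30) + gcd(17,2) + gcd(17,25) = 1+5+1+1 = 8.
Pick's theorem gives I = A − B/2 + 1 = 638 − 8/2 + 1 = 635.

635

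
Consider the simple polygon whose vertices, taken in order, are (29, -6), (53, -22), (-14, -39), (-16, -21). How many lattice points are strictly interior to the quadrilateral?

Using the shoelace formula, 2A = |[29·(-22) − 53·(-6)] + [53·(-39) − (-14)·(-22)] + [(-14)·(-21) − (-16)·(-39)] + [(-16)·(-6) − 29·(-21)]| = 2320, so the area is 1160.
Along each edge there are gcd(|Δx|,|Δy|)+1 lattice points, so counting each shared vertex once the boundary has gcd(24,16) + gcd(67,17) + gcd(2,18) + gcd(45,15) = 8+1+2+15 = 26.
By Pick's theorem A = I + B/2 − 1, so I = 1160 − 26/2 + 1 = 1148.

1148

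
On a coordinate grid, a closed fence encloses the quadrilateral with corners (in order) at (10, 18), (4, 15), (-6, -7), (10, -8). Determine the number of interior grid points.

By the shoelace formula, twice the signed area is |(10·15 − 4·18) + (4·(-7) − (-6)·15) + ((-6)·(-8) − 10·(-7)) + (10·18 − 10·(-8))| = 518, so the area is 259.
Along each edge there are gcd(|Δx|,|Δy|)+1 lattice points, so counting each shared vertex once the boundary has gcd(6,3) + gcd(10,22) + gcd(16,1) + gcd(0,26) = 3+2+1+26 = 32.
Pick's theorem gives I = A − B/2 + 1 = 259 − 32/2 + 1 = 244.

244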